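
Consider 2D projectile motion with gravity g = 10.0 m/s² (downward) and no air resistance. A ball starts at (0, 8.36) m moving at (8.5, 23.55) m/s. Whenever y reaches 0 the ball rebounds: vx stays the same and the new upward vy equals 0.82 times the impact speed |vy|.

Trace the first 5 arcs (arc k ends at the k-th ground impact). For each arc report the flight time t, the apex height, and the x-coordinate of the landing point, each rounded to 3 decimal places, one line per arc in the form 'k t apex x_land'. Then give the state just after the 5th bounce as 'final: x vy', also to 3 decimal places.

Arc 1: start y=8.360, vy=23.550 → t=5.042, apex=36.090, x_land=42.854, impact vy=-26.866
  bounce: vy ← 0.82·26.866 = 22.030
Arc 2: start y=0.000, vy=22.030 → t=4.406, apex=24.267, x_land=80.306, impact vy=-22.030
  bounce: vy ← 0.82·22.030 = 18.065
Arc 3: start y=0.000, vy=18.065 → t=3.613, apex=16.317, x_land=111.016, impact vy=-18.065
  bounce: vy ← 0.82·18.065 = 14.813
Arc 4: start y=0.000, vy=14.813 → t=2.963, apex=10.972, x_land=136.199, impact vy=-14.813
  bounce: vy ← 0.82·14.813 = 12.147
Arc 5: start y=0.000, vy=12.147 → t=2.429, apex=7.377, x_land=156.848, impact vy=-12.147
  bounce: vy ← 0.82·12.147 = 9.960

1 5.042 36.090 42.854
2 4.406 24.267 80.306
3 3.613 16.317 111.016
4 2.963 10.972 136.199
5 2.429 7.377 156.848
final: 156.848 9.960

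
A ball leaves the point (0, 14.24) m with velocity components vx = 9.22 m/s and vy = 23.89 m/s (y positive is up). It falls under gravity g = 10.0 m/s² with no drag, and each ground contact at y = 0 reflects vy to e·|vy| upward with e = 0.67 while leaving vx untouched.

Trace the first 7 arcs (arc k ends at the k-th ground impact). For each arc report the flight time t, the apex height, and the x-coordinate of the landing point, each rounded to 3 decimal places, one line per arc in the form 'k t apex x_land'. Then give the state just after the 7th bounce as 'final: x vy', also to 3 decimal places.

1 5.314 42.777 48.995
2 3.919 19.202 85.132
3 2.626 8.620 109.344
4 1.759 3.870 125.566
5 1.179 1.737 136.434
6 0.790 0.780 143.716
7 0.529 0.350 148.595
final: 148.595 1.773

Arc 1: start y=14.240, vy=23.890 → t=5.314, apex=42.777, x_land=48.995, impact vy=-29.249
  bounce: vy ← 0.67·29.249 = 19.597
Arc 2: start y=0.000, vy=19.597 → t=3.919, apex=19.202, x_land=85.132, impact vy=-19.597
  bounce: vy ← 0.67·19.597 = 13.130
Arc 3: start y=0.000, vy=13.130 → t=2.626, apex=8.620, x_land=109.344, impact vy=-13.130
  bounce: vy ← 0.67·13.130 = 8.797
Arc 4: start y=0.000, vy=8.797 → t=1.759, apex=3.870, x_land=125.566, impact vy=-8.797
  bounce: vy ← 0.67·8.797 = 5.894
Arc 5: start y=0.000, vy=5.894 → t=1.179, apex=1.737, x_land=136.434, impact vy=-5.894
  bounce: vy ← 0.67·5.894 = 3.949
Arc 6: start y=0.000, vy=3.949 → t=0.790, apex=0.780, x_land=143.716, impact vy=-3.949
  bounce: vy ← 0.67·3.949 = 2.646
Arc 7: start y=0.000, vy=2.646 → t=0.529, apex=0.350, x_land=148.595, impact vy=-2.646
  bounce: vy ← 0.67·2.646 = 1.773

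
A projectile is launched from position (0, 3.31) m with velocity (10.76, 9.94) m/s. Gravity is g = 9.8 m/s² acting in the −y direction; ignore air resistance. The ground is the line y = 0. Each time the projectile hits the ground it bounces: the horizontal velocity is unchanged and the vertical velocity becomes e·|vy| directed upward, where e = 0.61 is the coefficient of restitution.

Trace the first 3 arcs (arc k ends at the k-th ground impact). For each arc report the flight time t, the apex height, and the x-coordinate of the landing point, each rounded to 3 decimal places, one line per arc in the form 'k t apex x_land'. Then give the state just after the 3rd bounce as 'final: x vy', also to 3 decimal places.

Arc 1: start y=3.310, vy=9.940 → t=2.320, apex=8.351, x_land=24.961, impact vy=-12.794
  bounce: vy ← 0.61·12.794 = 7.804
Arc 2: start y=0.000, vy=7.804 → t=1.593, apex=3.107, x_land=42.098, impact vy=-7.804
  bounce: vy ← 0.61·7.804 = 4.761
Arc 3: start y=0.000, vy=4.761 → t=0.972, apex=1.156, x_land=52.552, impact vy=-4.761
  bounce: vy ← 0.61·4.761 = 2.904

1 2.320 8.351 24.961
2 1.593 3.107 42.098
3 0.972 1.156 52.552
final: 52.552 2.904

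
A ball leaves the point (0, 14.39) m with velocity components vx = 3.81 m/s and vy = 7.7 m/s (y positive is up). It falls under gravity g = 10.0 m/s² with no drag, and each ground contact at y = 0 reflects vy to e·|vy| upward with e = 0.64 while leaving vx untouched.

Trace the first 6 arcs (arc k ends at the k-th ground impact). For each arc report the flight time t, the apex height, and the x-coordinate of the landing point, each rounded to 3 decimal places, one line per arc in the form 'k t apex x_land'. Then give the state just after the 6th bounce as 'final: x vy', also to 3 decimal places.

Arc 1: start y=14.390, vy=7.700 → t=2.633, apex=17.355, x_land=10.032, impact vy=-18.630
  bounce: vy ← 0.64·18.630 = 11.923
Arc 2: start y=0.000, vy=11.923 → t=2.385, apex=7.108, x_land=19.118, impact vy=-11.923
  bounce: vy ← 0.64·11.923 = 7.631
Arc 3: start y=0.000, vy=7.631 → t=1.526, apex=2.912, x_land=24.932, impact vy=-7.631
  bounce: vy ← 0.64·7.631 = 4.884
Arc 4: start y=0.000, vy=4.884 → t=0.977, apex=1.193, x_land=28.654, impact vy=-4.884
  bounce: vy ← 0.64·4.884 = 3.126
Arc 5: start y=0.000, vy=3.126 → t=0.625, apex=0.488, x_land=31.036, impact vy=-3.126
  bounce: vy ← 0.64·3.126 = 2.000
Arc 6: start y=0.000, vy=2.000 → t=0.400, apex=0.200, x_land=32.560, impact vy=-2.000
  bounce: vy ← 0.64·2.000 = 1.280

1 2.633 17.355 10.032
2 2.385 7.108 19.118
3 1.526 2.912 24.932
4 0.977 1.193 28.654
5 0.625 0.488 31.036
6 0.400 0.200 32.560
final: 32.560 1.280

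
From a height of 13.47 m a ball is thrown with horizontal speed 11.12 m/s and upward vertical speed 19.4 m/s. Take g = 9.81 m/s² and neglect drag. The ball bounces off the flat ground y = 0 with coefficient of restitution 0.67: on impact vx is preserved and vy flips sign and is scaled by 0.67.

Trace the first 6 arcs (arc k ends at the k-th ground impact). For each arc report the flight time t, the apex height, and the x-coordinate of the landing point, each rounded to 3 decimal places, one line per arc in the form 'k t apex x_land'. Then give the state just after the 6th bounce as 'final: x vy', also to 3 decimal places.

Arc 1: start y=13.470, vy=19.400 → t=4.558, apex=32.652, x_land=50.681, impact vy=-25.311
  bounce: vy ← 0.67·25.311 = 16.958
Arc 2: start y=0.000, vy=16.958 → t=3.457, apex=14.658, x_land=89.127, impact vy=-16.958
  bounce: vy ← 0.67·16.958 = 11.362
Arc 3: start y=0.000, vy=11.362 → t=2.316, apex=6.580, x_land=114.886, impact vy=-11.362
  bounce: vy ← 0.67·11.362 = 7.613
Arc 4: start y=0.000, vy=7.613 → t=1.552, apex=2.954, x_land=132.144, impact vy=-7.613
  bounce: vy ← 0.67·7.613 = 5.100
Arc 5: start y=0.000, vy=5.100 → t=1.040, apex=1.326, x_land=143.707, impact vy=-5.100
  bounce: vy ← 0.67·5.100 = 3.417
Arc 6: start y=0.000, vy=3.417 → t=0.697, apex=0.595, x_land=151.454, impact vy=-3.417
  bounce: vy ← 0.67·3.417 = 2.290

1 4.558 32.652 50.681
2 3.457 14.658 89.127
3 2.316 6.580 114.886
4 1.552 2.954 132.144
5 1.040 1.326 143.707
6 0.697 0.595 151.454
final: 151.454 2.290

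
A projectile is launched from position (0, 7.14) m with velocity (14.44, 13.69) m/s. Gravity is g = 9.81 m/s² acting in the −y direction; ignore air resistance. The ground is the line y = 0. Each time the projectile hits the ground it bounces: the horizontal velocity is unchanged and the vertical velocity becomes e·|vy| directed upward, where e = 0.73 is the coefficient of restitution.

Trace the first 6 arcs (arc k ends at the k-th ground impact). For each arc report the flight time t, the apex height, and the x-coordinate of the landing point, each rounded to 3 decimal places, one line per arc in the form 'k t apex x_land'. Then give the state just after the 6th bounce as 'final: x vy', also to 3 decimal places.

Arc 1: start y=7.140, vy=13.690 → t=3.240, apex=16.692, x_land=46.789, impact vy=-18.097
  bounce: vy ← 0.73·18.097 = 13.211
Arc 2: start y=0.000, vy=13.211 → t=2.693, apex=8.895, x_land=85.681, impact vy=-13.211
  bounce: vy ← 0.73·13.211 = 9.644
Arc 3: start y=0.000, vy=9.644 → t=1.966, apex=4.740, x_land=114.072, impact vy=-9.644
  bounce: vy ← 0.73·9.644 = 7.040
Arc 4: start y=0.000, vy=7.040 → t=1.435, apex=2.526, x_land=134.798, impact vy=-7.040
  bounce: vy ← 0.73·7.040 = 5.139
Arc 5: start y=0.000, vy=5.139 → t=1.048, apex=1.346, x_land=149.927, impact vy=-5.139
  bounce: vy ← 0.73·5.139 = 3.752
Arc 6: start y=0.000, vy=3.752 → t=0.765, apex=0.717, x_land=160.972, impact vy=-3.752
  bounce: vy ← 0.73·3.752 = 2.739

1 3.240 16.692 46.789
2 2.693 8.895 85.681
3 1.966 4.740 114.072
4 1.435 2.526 134.798
5 1.048 1.346 149.927
6 0.765 0.717 160.972
final: 160.972 2.739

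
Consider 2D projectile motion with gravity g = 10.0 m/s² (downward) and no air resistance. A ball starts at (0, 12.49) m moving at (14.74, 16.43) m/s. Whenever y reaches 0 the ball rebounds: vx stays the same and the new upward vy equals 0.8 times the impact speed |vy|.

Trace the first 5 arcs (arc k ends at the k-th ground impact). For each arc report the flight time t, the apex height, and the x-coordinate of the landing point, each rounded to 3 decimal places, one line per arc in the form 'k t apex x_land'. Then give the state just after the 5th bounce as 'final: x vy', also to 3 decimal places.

1 3.923 25.987 57.822
2 3.648 16.632 111.589
3 2.918 10.644 154.602
4 2.335 6.812 189.012
5 1.868 4.360 216.541
final: 216.541 7.470

Arc 1: start y=12.490, vy=16.430 → t=3.923, apex=25.987, x_land=57.822, impact vy=-22.798
  bounce: vy ← 0.8·22.798 = 18.238
Arc 2: start y=0.000, vy=18.238 → t=3.648, apex=16.632, x_land=111.589, impact vy=-18.238
  bounce: vy ← 0.8·18.238 = 14.591
Arc 3: start y=0.000, vy=14.591 → t=2.918, apex=10.644, x_land=154.602, impact vy=-14.591
  bounce: vy ← 0.8·14.591 = 11.673
Arc 4: start y=0.000, vy=11.673 → t=2.335, apex=6.812, x_land=189.012, impact vy=-11.673
  bounce: vy ← 0.8·11.673 = 9.338
Arc 5: start y=0.000, vy=9.338 → t=1.868, apex=4.360, x_land=216.541, impact vy=-9.338
  bounce: vy ← 0.8·9.338 = 7.470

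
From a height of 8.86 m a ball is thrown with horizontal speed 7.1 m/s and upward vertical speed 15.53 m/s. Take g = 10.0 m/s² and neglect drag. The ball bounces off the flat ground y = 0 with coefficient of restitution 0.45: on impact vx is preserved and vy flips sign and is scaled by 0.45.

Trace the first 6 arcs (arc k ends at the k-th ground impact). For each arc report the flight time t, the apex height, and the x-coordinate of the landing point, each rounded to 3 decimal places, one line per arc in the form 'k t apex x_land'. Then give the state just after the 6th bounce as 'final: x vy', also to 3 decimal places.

1 3.598 20.919 25.549
2 1.841 4.236 38.619
3 0.828 0.858 44.501
4 0.373 0.174 47.148
5 0.168 0.035 48.339
6 0.075 0.007 48.875
final: 48.875 0.170

Arc 1: start y=8.860, vy=15.530 → t=3.598, apex=20.919, x_land=25.549, impact vy=-20.454
  bounce: vy ← 0.45·20.454 = 9.204
Arc 2: start y=0.000, vy=9.204 → t=1.841, apex=4.236, x_land=38.619, impact vy=-9.204
  bounce: vy ← 0.45·9.204 = 4.142
Arc 3: start y=0.000, vy=4.142 → t=0.828, apex=0.858, x_land=44.501, impact vy=-4.142
  bounce: vy ← 0.45·4.142 = 1.864
Arc 4: start y=0.000, vy=1.864 → t=0.373, apex=0.174, x_land=47.148, impact vy=-1.864
  bounce: vy ← 0.45·1.864 = 0.839
Arc 5: start y=0.000, vy=0.839 → t=0.168, apex=0.035, x_land=48.339, impact vy=-0.839
  bounce: vy ← 0.45·0.839 = 0.377
Arc 6: start y=0.000, vy=0.377 → t=0.075, apex=0.007, x_land=48.875, impact vy=-0.377
  bounce: vy ← 0.45·0.377 = 0.170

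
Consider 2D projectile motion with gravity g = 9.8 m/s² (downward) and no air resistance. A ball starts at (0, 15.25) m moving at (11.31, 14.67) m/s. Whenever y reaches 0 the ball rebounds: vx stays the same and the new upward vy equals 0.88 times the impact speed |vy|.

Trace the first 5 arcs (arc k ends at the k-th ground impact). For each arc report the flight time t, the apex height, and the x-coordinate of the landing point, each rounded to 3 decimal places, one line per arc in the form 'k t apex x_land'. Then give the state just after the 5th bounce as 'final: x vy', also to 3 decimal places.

Arc 1: start y=15.250, vy=14.670 → t=3.811, apex=26.230, x_land=43.098, impact vy=-22.674
  bounce: vy ← 0.88·22.674 = 19.953
Arc 2: start y=0.000, vy=19.953 → t=4.072, apex=20.313, x_land=89.153, impact vy=-19.953
  bounce: vy ← 0.88·19.953 = 17.559
Arc 3: start y=0.000, vy=17.559 → t=3.583, apex=15.730, x_land=129.681, impact vy=-17.559
  bounce: vy ← 0.88·17.559 = 15.452
Arc 4: start y=0.000, vy=15.452 → t=3.153, apex=12.181, x_land=165.346, impact vy=-15.452
  bounce: vy ← 0.88·15.452 = 13.597
Arc 5: start y=0.000, vy=13.597 → t=2.775, apex=9.433, x_land=196.732, impact vy=-13.597
  bounce: vy ← 0.88·13.597 = 11.966

1 3.811 26.230 43.098
2 4.072 20.313 89.153
3 3.583 15.730 129.681
4 3.153 12.181 165.346
5 2.775 9.433 196.732
final: 196.732 11.966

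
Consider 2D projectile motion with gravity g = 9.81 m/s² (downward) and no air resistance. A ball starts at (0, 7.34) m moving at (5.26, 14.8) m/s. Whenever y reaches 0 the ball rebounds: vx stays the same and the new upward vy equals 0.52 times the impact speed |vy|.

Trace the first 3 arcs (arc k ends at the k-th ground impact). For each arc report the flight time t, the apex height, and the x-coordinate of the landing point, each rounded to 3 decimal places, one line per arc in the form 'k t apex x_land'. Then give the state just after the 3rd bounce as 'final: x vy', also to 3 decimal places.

Arc 1: start y=7.340, vy=14.800 → t=3.451, apex=18.504, x_land=18.152, impact vy=-19.054
  bounce: vy ← 0.52·19.054 = 9.908
Arc 2: start y=0.000, vy=9.908 → t=2.020, apex=5.004, x_land=28.777, impact vy=-9.908
  bounce: vy ← 0.52·9.908 = 5.152
Arc 3: start y=0.000, vy=5.152 → t=1.050, apex=1.353, x_land=34.302, impact vy=-5.152
  bounce: vy ← 0.52·5.152 = 2.679

1 3.451 18.504 18.152
2 2.020 5.004 28.777
3 1.050 1.353 34.302
final: 34.302 2.679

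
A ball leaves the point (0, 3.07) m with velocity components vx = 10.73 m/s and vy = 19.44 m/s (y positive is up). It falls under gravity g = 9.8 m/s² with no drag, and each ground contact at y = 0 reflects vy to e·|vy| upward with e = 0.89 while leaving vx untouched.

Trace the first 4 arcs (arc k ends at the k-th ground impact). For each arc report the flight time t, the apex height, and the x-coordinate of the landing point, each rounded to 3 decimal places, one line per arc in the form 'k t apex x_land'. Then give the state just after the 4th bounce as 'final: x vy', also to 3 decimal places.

1 4.119 22.351 44.202
2 3.802 17.704 84.993
3 3.383 14.024 121.298
4 3.011 11.108 153.609
final: 153.609 13.132

Arc 1: start y=3.070, vy=19.440 → t=4.119, apex=22.351, x_land=44.202, impact vy=-20.930
  bounce: vy ← 0.89·20.930 = 18.628
Arc 2: start y=0.000, vy=18.628 → t=3.802, apex=17.704, x_land=84.993, impact vy=-18.628
  bounce: vy ← 0.89·18.628 = 16.579
Arc 3: start y=0.000, vy=16.579 → t=3.383, apex=14.024, x_land=121.298, impact vy=-16.579
  bounce: vy ← 0.89·16.579 = 14.755
Arc 4: start y=0.000, vy=14.755 → t=3.011, apex=11.108, x_land=153.609, impact vy=-14.755
  bounce: vy ← 0.89·14.755 = 13.132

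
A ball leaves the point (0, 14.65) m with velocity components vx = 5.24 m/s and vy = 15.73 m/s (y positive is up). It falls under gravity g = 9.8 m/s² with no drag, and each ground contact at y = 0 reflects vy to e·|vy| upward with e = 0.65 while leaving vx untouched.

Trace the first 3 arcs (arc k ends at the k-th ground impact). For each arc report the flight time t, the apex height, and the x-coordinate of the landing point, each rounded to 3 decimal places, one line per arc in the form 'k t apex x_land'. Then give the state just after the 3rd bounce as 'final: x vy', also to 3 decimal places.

Arc 1: start y=14.650, vy=15.730 → t=3.964, apex=27.274, x_land=20.773, impact vy=-23.121
  bounce: vy ← 0.65·23.121 = 15.029
Arc 2: start y=0.000, vy=15.029 → t=3.067, apex=11.523, x_land=36.845, impact vy=-15.029
  bounce: vy ← 0.65·15.029 = 9.769
Arc 3: start y=0.000, vy=9.769 → t=1.994, apex=4.869, x_land=47.291, impact vy=-9.769
  bounce: vy ← 0.65·9.769 = 6.350

1 3.964 27.274 20.773
2 3.067 11.523 36.845
3 1.994 4.869 47.291
final: 47.291 6.350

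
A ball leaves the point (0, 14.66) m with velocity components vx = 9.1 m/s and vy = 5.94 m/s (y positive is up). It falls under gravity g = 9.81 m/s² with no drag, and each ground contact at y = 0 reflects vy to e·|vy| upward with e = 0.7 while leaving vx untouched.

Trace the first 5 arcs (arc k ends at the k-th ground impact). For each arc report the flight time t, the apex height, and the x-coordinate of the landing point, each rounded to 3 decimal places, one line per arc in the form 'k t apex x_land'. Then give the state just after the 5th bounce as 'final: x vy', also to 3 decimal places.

1 2.437 16.458 22.179
2 2.564 8.065 45.516
3 1.795 3.952 61.852
4 1.257 1.936 73.287
5 0.880 0.949 81.292
final: 81.292 3.020

Arc 1: start y=14.660, vy=5.940 → t=2.437, apex=16.458, x_land=22.179, impact vy=-17.970
  bounce: vy ← 0.7·17.970 = 12.579
Arc 2: start y=0.000, vy=12.579 → t=2.564, apex=8.065, x_land=45.516, impact vy=-12.579
  bounce: vy ← 0.7·12.579 = 8.805
Arc 3: start y=0.000, vy=8.805 → t=1.795, apex=3.952, x_land=61.852, impact vy=-8.805
  bounce: vy ← 0.7·8.805 = 6.164
Arc 4: start y=0.000, vy=6.164 → t=1.257, apex=1.936, x_land=73.287, impact vy=-6.164
  bounce: vy ← 0.7·6.164 = 4.315
Arc 5: start y=0.000, vy=4.315 → t=0.880, apex=0.949, x_land=81.292, impact vy=-4.315
  bounce: vy ← 0.7·4.315 = 3.020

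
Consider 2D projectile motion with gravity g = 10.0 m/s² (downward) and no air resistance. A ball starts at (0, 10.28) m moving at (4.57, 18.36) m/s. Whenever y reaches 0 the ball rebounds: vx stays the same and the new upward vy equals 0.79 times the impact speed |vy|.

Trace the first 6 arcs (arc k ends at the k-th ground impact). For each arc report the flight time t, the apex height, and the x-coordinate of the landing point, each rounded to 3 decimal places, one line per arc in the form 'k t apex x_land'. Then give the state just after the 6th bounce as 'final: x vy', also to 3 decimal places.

Arc 1: start y=10.280, vy=18.360 → t=4.166, apex=27.134, x_land=19.037, impact vy=-23.296
  bounce: vy ← 0.79·23.296 = 18.404
Arc 2: start y=0.000, vy=18.404 → t=3.681, apex=16.935, x_land=35.858, impact vy=-18.404
  bounce: vy ← 0.79·18.404 = 14.539
Arc 3: start y=0.000, vy=14.539 → t=2.908, apex=10.569, x_land=49.146, impact vy=-14.539
  bounce: vy ← 0.79·14.539 = 11.486
Arc 4: start y=0.000, vy=11.486 → t=2.297, apex=6.596, x_land=59.644, impact vy=-11.486
  bounce: vy ← 0.79·11.486 = 9.074
Arc 5: start y=0.000, vy=9.074 → t=1.815, apex=4.117, x_land=67.937, impact vy=-9.074
  bounce: vy ← 0.79·9.074 = 7.168
Arc 6: start y=0.000, vy=7.168 → t=1.434, apex=2.569, x_land=74.489, impact vy=-7.168
  bounce: vy ← 0.79·7.168 = 5.663

1 4.166 27.134 19.037
2 3.681 16.935 35.858
3 2.908 10.569 49.146
4 2.297 6.596 59.644
5 1.815 4.117 67.937
6 1.434 2.569 74.489
final: 74.489 5.663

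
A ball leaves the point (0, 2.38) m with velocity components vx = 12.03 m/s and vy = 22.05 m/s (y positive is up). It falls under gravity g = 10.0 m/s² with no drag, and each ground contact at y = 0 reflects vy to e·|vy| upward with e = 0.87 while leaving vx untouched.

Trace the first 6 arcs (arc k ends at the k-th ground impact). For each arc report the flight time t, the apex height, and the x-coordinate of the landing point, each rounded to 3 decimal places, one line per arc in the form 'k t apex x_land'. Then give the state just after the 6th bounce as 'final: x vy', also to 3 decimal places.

Arc 1: start y=2.380, vy=22.050 → t=4.515, apex=26.690, x_land=54.320, impact vy=-23.104
  bounce: vy ← 0.87·23.104 = 20.101
Arc 2: start y=0.000, vy=20.101 → t=4.020, apex=20.202, x_land=102.683, impact vy=-20.101
  bounce: vy ← 0.87·20.101 = 17.488
Arc 3: start y=0.000, vy=17.488 → t=3.498, apex=15.291, x_land=144.758, impact vy=-17.488
  bounce: vy ← 0.87·17.488 = 15.214
Arc 4: start y=0.000, vy=15.214 → t=3.043, apex=11.574, x_land=181.363, impact vy=-15.214
  bounce: vy ← 0.87·15.214 = 13.236
Arc 5: start y=0.000, vy=13.236 → t=2.647, apex=8.760, x_land=213.209, impact vy=-13.236
  bounce: vy ← 0.87·13.236 = 11.516
Arc 6: start y=0.000, vy=11.516 → t=2.303, apex=6.630, x_land=240.916, impact vy=-11.516
  bounce: vy ← 0.87·11.516 = 10.019

1 4.515 26.690 54.320
2 4.020 20.202 102.683
3 3.498 15.291 144.758
4 3.043 11.574 181.363
5 2.647 8.760 213.209
6 2.303 6.630 240.916
final: 240.916 10.019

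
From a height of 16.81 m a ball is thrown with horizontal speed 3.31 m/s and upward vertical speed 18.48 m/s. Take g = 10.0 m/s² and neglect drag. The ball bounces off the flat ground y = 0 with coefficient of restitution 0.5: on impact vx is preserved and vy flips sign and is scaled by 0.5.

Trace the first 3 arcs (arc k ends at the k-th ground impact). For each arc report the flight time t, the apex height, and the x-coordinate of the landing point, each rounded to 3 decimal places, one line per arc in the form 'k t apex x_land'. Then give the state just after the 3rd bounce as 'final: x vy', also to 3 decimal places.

Arc 1: start y=16.810, vy=18.480 → t=4.451, apex=33.886, x_land=14.734, impact vy=-26.033
  bounce: vy ← 0.5·26.033 = 13.016
Arc 2: start y=0.000, vy=13.016 → t=2.603, apex=8.471, x_land=23.351, impact vy=-13.016
  bounce: vy ← 0.5·13.016 = 6.508
Arc 3: start y=0.000, vy=6.508 → t=1.302, apex=2.118, x_land=27.659, impact vy=-6.508
  bounce: vy ← 0.5·6.508 = 3.254

1 4.451 33.886 14.734
2 2.603 8.471 23.351
3 1.302 2.118 27.659
final: 27.659 3.254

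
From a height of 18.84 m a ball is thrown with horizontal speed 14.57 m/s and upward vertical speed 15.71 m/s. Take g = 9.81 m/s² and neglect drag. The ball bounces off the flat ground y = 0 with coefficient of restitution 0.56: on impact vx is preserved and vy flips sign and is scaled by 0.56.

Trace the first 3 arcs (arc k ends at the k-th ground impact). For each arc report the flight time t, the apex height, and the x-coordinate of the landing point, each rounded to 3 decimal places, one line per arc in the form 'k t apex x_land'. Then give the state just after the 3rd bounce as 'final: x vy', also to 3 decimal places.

1 4.132 31.419 60.208
2 2.835 9.853 101.509
3 1.587 3.090 124.637
final: 124.637 4.360

Arc 1: start y=18.840, vy=15.710 → t=4.132, apex=31.419, x_land=60.208, impact vy=-24.828
  bounce: vy ← 0.56·24.828 = 13.904
Arc 2: start y=0.000, vy=13.904 → t=2.835, apex=9.853, x_land=101.509, impact vy=-13.904
  bounce: vy ← 0.56·13.904 = 7.786
Arc 3: start y=0.000, vy=7.786 → t=1.587, apex=3.090, x_land=124.637, impact vy=-7.786
  bounce: vy ← 0.56·7.786 = 4.360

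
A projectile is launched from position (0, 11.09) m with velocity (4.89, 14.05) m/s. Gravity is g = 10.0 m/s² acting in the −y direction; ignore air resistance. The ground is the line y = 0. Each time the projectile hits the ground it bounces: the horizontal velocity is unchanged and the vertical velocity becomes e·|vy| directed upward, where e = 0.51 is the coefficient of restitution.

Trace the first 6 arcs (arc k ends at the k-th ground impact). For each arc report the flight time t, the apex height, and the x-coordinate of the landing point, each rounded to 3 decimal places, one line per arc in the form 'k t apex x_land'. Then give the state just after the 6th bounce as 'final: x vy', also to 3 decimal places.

Arc 1: start y=11.090, vy=14.050 → t=3.452, apex=20.960, x_land=16.882, impact vy=-20.474
  bounce: vy ← 0.51·20.474 = 10.442
Arc 2: start y=0.000, vy=10.442 → t=2.088, apex=5.452, x_land=27.095, impact vy=-10.442
  bounce: vy ← 0.51·10.442 = 5.325
Arc 3: start y=0.000, vy=5.325 → t=1.065, apex=1.418, x_land=32.303, impact vy=-5.325
  bounce: vy ← 0.51·5.325 = 2.716
Arc 4: start y=0.000, vy=2.716 → t=0.543, apex=0.369, x_land=34.959, impact vy=-2.716
  bounce: vy ← 0.51·2.716 = 1.385
Arc 5: start y=0.000, vy=1.385 → t=0.277, apex=0.096, x_land=36.314, impact vy=-1.385
  bounce: vy ← 0.51·1.385 = 0.706
Arc 6: start y=0.000, vy=0.706 → t=0.141, apex=0.025, x_land=37.005, impact vy=-0.706
  bounce: vy ← 0.51·0.706 = 0.360

1 3.452 20.960 16.882
2 2.088 5.452 27.095
3 1.065 1.418 32.303
4 0.543 0.369 34.959
5 0.277 0.096 36.314
6 0.141 0.025 37.005
final: 37.005 0.360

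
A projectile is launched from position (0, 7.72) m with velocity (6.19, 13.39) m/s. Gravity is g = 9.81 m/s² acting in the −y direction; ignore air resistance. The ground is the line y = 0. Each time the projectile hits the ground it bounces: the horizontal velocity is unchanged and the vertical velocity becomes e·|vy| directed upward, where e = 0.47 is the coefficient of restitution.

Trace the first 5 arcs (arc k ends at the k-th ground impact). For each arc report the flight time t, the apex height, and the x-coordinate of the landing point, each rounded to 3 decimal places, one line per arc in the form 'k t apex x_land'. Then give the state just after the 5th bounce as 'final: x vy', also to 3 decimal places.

Arc 1: start y=7.720, vy=13.390 → t=3.219, apex=16.858, x_land=19.925, impact vy=-18.187
  bounce: vy ← 0.47·18.187 = 8.548
Arc 2: start y=0.000, vy=8.548 → t=1.743, apex=3.724, x_land=30.712, impact vy=-8.548
  bounce: vy ← 0.47·8.548 = 4.017
Arc 3: start y=0.000, vy=4.017 → t=0.819, apex=0.823, x_land=35.782, impact vy=-4.017
  bounce: vy ← 0.47·4.017 = 1.888
Arc 4: start y=0.000, vy=1.888 → t=0.385, apex=0.182, x_land=38.165, impact vy=-1.888
  bounce: vy ← 0.47·1.888 = 0.887
Arc 5: start y=0.000, vy=0.887 → t=0.181, apex=0.040, x_land=39.284, impact vy=-0.887
  bounce: vy ← 0.47·0.887 = 0.417

1 3.219 16.858 19.925
2 1.743 3.724 30.712
3 0.819 0.823 35.782
4 0.385 0.182 38.165
5 0.181 0.040 39.284
final: 39.284 0.417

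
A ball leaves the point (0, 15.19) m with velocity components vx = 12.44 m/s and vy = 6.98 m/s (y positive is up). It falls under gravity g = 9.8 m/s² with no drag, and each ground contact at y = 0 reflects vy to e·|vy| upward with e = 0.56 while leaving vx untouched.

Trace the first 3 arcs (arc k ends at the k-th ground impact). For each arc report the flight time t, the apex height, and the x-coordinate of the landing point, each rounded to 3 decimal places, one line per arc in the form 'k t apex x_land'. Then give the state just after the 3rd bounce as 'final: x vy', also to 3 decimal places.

1 2.612 17.676 32.487
2 2.127 5.543 58.950
3 1.191 1.738 73.769
final: 73.769 3.269

Arc 1: start y=15.190, vy=6.980 → t=2.612, apex=17.676, x_land=32.487, impact vy=-18.613
  bounce: vy ← 0.56·18.613 = 10.423
Arc 2: start y=0.000, vy=10.423 → t=2.127, apex=5.543, x_land=58.950, impact vy=-10.423
  bounce: vy ← 0.56·10.423 = 5.837
Arc 3: start y=0.000, vy=5.837 → t=1.191, apex=1.738, x_land=73.769, impact vy=-5.837
  bounce: vy ← 0.56·5.837 = 3.269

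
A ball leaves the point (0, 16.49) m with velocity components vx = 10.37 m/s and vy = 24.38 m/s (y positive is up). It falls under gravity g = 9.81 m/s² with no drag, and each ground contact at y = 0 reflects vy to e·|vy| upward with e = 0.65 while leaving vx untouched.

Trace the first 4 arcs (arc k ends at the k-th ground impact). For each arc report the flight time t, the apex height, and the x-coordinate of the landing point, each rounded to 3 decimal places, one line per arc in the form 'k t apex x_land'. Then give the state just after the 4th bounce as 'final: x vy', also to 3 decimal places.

Arc 1: start y=16.490, vy=24.380 → t=5.574, apex=46.785, x_land=57.798, impact vy=-30.297
  bounce: vy ← 0.65·30.297 = 19.693
Arc 2: start y=0.000, vy=19.693 → t=4.015, apex=19.767, x_land=99.433, impact vy=-19.693
  bounce: vy ← 0.65·19.693 = 12.801
Arc 3: start y=0.000, vy=12.801 → t=2.610, apex=8.351, x_land=126.496, impact vy=-12.801
  bounce: vy ← 0.65·12.801 = 8.320
Arc 4: start y=0.000, vy=8.320 → t=1.696, apex=3.528, x_land=144.086, impact vy=-8.320
  bounce: vy ← 0.65·8.320 = 5.408

1 5.574 46.785 57.798
2 4.015 19.767 99.433
3 2.610 8.351 126.496
4 1.696 3.528 144.086
final: 144.086 5.408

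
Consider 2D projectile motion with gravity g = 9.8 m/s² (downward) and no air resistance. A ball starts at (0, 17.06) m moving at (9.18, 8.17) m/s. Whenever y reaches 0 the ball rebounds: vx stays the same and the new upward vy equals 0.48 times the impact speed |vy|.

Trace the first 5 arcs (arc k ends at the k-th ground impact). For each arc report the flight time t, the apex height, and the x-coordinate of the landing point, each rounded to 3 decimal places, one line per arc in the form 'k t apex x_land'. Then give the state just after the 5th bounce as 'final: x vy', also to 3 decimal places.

1 2.877 20.466 26.414
2 1.962 4.715 44.425
3 0.942 1.086 53.070
4 0.452 0.250 57.219
5 0.217 0.058 59.211
final: 59.211 0.510

Arc 1: start y=17.060, vy=8.170 → t=2.877, apex=20.466, x_land=26.414, impact vy=-20.028
  bounce: vy ← 0.48·20.028 = 9.613
Arc 2: start y=0.000, vy=9.613 → t=1.962, apex=4.715, x_land=44.425, impact vy=-9.613
  bounce: vy ← 0.48·9.613 = 4.614
Arc 3: start y=0.000, vy=4.614 → t=0.942, apex=1.086, x_land=53.070, impact vy=-4.614
  bounce: vy ← 0.48·4.614 = 2.215
Arc 4: start y=0.000, vy=2.215 → t=0.452, apex=0.250, x_land=57.219, impact vy=-2.215
  bounce: vy ← 0.48·2.215 = 1.063
Arc 5: start y=0.000, vy=1.063 → t=0.217, apex=0.058, x_land=59.211, impact vy=-1.063
  bounce: vy ← 0.48·1.063 = 0.510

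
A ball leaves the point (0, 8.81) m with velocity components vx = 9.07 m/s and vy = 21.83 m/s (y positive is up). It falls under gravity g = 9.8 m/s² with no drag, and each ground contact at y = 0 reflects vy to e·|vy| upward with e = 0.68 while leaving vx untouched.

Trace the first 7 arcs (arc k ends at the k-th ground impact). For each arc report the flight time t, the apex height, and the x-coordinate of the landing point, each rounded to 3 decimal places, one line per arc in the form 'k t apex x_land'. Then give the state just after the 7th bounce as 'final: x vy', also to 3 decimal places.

Arc 1: start y=8.810, vy=21.830 → t=4.828, apex=33.124, x_land=43.786, impact vy=-25.480
  bounce: vy ← 0.68·25.480 = 17.326
Arc 2: start y=0.000, vy=17.326 → t=3.536, apex=15.316, x_land=75.857, impact vy=-17.326
  bounce: vy ← 0.68·17.326 = 11.782
Arc 3: start y=0.000, vy=11.782 → t=2.404, apex=7.082, x_land=97.666, impact vy=-11.782
  bounce: vy ← 0.68·11.782 = 8.012
Arc 4: start y=0.000, vy=8.012 → t=1.635, apex=3.275, x_land=112.496, impact vy=-8.012
  bounce: vy ← 0.68·8.012 = 5.448
Arc 5: start y=0.000, vy=5.448 → t=1.112, apex=1.514, x_land=122.580, impact vy=-5.448
  bounce: vy ← 0.68·5.448 = 3.705
Arc 6: start y=0.000, vy=3.705 → t=0.756, apex=0.700, x_land=129.437, impact vy=-3.705
  bounce: vy ← 0.68·3.705 = 2.519
Arc 7: start y=0.000, vy=2.519 → t=0.514, apex=0.324, x_land=134.100, impact vy=-2.519
  bounce: vy ← 0.68·2.519 = 1.713

1 4.828 33.124 43.786
2 3.536 15.316 75.857
3 2.404 7.082 97.666
4 1.635 3.275 112.496
5 1.112 1.514 122.580
6 0.756 0.700 129.437
7 0.514 0.324 134.100
final: 134.100 1.713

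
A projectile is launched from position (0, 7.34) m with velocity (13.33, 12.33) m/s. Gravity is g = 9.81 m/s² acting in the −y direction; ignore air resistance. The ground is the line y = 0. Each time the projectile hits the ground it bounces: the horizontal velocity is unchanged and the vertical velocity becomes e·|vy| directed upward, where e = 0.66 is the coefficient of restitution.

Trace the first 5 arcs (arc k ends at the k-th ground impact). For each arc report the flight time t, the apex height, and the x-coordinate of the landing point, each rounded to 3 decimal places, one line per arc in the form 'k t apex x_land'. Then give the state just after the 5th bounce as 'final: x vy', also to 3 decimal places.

Arc 1: start y=7.340, vy=12.330 → t=3.011, apex=15.089, x_land=40.134, impact vy=-17.206
  bounce: vy ← 0.66·17.206 = 11.356
Arc 2: start y=0.000, vy=11.356 → t=2.315, apex=6.573, x_land=70.995, impact vy=-11.356
  bounce: vy ← 0.66·11.356 = 7.495
Arc 3: start y=0.000, vy=7.495 → t=1.528, apex=2.863, x_land=91.363, impact vy=-7.495
  bounce: vy ← 0.66·7.495 = 4.947
Arc 4: start y=0.000, vy=4.947 → t=1.008, apex=1.247, x_land=104.806, impact vy=-4.947
  bounce: vy ← 0.66·4.947 = 3.265
Arc 5: start y=0.000, vy=3.265 → t=0.666, apex=0.543, x_land=113.679, impact vy=-3.265
  bounce: vy ← 0.66·3.265 = 2.155

1 3.011 15.089 40.134
2 2.315 6.573 70.995
3 1.528 2.863 91.363
4 1.008 1.247 104.806
5 0.666 0.543 113.679
final: 113.679 2.155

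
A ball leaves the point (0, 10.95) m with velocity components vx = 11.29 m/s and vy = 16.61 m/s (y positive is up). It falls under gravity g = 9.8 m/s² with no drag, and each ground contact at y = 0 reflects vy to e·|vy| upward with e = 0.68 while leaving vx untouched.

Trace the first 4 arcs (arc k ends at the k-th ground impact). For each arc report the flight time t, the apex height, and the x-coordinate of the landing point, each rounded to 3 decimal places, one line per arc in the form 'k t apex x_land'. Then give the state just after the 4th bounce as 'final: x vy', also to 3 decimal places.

Arc 1: start y=10.950, vy=16.610 → t=3.955, apex=25.026, x_land=44.650, impact vy=-22.148
  bounce: vy ← 0.68·22.148 = 15.060
Arc 2: start y=0.000, vy=15.060 → t=3.074, apex=11.572, x_land=79.350, impact vy=-15.060
  bounce: vy ← 0.68·15.060 = 10.241
Arc 3: start y=0.000, vy=10.241 → t=2.090, apex=5.351, x_land=102.947, impact vy=-10.241
  bounce: vy ← 0.68·10.241 = 6.964
Arc 4: start y=0.000, vy=6.964 → t=1.421, apex=2.474, x_land=118.992, impact vy=-6.964
  bounce: vy ← 0.68·6.964 = 4.735

1 3.955 25.026 44.650
2 3.074 11.572 79.350
3 2.090 5.351 102.947
4 1.421 2.474 118.992
final: 118.992 4.735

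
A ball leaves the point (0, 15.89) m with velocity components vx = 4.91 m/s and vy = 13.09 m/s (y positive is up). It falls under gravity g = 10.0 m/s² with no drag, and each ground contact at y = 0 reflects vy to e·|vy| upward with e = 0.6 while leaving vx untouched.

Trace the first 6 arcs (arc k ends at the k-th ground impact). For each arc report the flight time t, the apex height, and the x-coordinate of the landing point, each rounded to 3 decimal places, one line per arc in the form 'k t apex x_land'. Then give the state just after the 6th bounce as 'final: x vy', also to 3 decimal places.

1 3.521 24.457 17.286
2 2.654 8.805 30.318
3 1.592 3.170 38.136
4 0.955 1.141 42.828
5 0.573 0.411 45.642
6 0.344 0.148 47.331
final: 47.331 1.032

Arc 1: start y=15.890, vy=13.090 → t=3.521, apex=24.457, x_land=17.286, impact vy=-22.117
  bounce: vy ← 0.6·22.117 = 13.270
Arc 2: start y=0.000, vy=13.270 → t=2.654, apex=8.805, x_land=30.318, impact vy=-13.270
  bounce: vy ← 0.6·13.270 = 7.962
Arc 3: start y=0.000, vy=7.962 → t=1.592, apex=3.170, x_land=38.136, impact vy=-7.962
  bounce: vy ← 0.6·7.962 = 4.777
Arc 4: start y=0.000, vy=4.777 → t=0.955, apex=1.141, x_land=42.828, impact vy=-4.777
  bounce: vy ← 0.6·4.777 = 2.866
Arc 5: start y=0.000, vy=2.866 → t=0.573, apex=0.411, x_land=45.642, impact vy=-2.866
  bounce: vy ← 0.6·2.866 = 1.720
Arc 6: start y=0.000, vy=1.720 → t=0.344, apex=0.148, x_land=47.331, impact vy=-1.720
  bounce: vy ← 0.6·1.720 = 1.032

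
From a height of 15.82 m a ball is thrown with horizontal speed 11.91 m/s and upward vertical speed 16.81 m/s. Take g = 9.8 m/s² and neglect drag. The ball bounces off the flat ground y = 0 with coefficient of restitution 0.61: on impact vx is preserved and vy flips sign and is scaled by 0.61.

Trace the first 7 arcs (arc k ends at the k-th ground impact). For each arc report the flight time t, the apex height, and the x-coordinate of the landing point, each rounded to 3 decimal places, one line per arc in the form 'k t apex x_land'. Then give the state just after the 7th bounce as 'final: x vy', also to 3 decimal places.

Arc 1: start y=15.820, vy=16.810 → t=4.199, apex=30.237, x_land=50.015, impact vy=-24.344
  bounce: vy ← 0.61·24.344 = 14.850
Arc 2: start y=0.000, vy=14.850 → t=3.031, apex=11.251, x_land=86.110, impact vy=-14.850
  bounce: vy ← 0.61·14.850 = 9.059
Arc 3: start y=0.000, vy=9.059 → t=1.849, apex=4.187, x_land=108.128, impact vy=-9.059
  bounce: vy ← 0.61·9.059 = 5.526
Arc 4: start y=0.000, vy=5.526 → t=1.128, apex=1.558, x_land=121.559, impact vy=-5.526
  bounce: vy ← 0.61·5.526 = 3.371
Arc 5: start y=0.000, vy=3.371 → t=0.688, apex=0.580, x_land=129.751, impact vy=-3.371
  bounce: vy ← 0.61·3.371 = 2.056
Arc 6: start y=0.000, vy=2.056 → t=0.420, apex=0.216, x_land=134.749, impact vy=-2.056
  bounce: vy ← 0.61·2.056 = 1.254
Arc 7: start y=0.000, vy=1.254 → t=0.256, apex=0.080, x_land=137.798, impact vy=-1.254
  bounce: vy ← 0.61·1.254 = 0.765

1 4.199 30.237 50.015
2 3.031 11.251 86.110
3 1.849 4.187 108.128
4 1.128 1.558 121.559
5 0.688 0.580 129.751
6 0.420 0.216 134.749
7 0.256 0.080 137.798
final: 137.798 0.765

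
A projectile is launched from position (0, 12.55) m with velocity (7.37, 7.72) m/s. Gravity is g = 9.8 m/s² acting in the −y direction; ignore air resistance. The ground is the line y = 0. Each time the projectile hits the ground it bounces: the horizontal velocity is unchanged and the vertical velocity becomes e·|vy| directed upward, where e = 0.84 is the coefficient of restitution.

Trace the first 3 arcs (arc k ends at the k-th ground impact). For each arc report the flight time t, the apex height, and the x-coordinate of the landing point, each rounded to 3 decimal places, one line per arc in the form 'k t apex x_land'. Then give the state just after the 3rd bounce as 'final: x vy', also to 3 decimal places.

Arc 1: start y=12.550, vy=7.720 → t=2.572, apex=15.591, x_land=18.952, impact vy=-17.481
  bounce: vy ← 0.84·17.481 = 14.684
Arc 2: start y=0.000, vy=14.684 → t=2.997, apex=11.001, x_land=41.038, impact vy=-14.684
  bounce: vy ← 0.84·14.684 = 12.334
Arc 3: start y=0.000, vy=12.334 → t=2.517, apex=7.762, x_land=59.590, impact vy=-12.334
  bounce: vy ← 0.84·12.334 = 10.361

1 2.572 15.591 18.952
2 2.997 11.001 41.038
3 2.517 7.762 59.590
final: 59.590 10.361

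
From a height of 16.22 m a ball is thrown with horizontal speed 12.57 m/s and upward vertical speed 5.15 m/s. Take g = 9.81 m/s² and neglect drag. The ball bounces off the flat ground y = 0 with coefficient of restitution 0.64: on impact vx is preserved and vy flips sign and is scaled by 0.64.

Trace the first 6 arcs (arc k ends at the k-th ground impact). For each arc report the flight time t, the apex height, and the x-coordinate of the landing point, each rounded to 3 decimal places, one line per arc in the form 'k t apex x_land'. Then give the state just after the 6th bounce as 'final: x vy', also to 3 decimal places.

Arc 1: start y=16.220, vy=5.150 → t=2.418, apex=17.572, x_land=30.391, impact vy=-18.568
  bounce: vy ← 0.64·18.568 = 11.883
Arc 2: start y=0.000, vy=11.883 → t=2.423, apex=7.197, x_land=60.844, impact vy=-11.883
  bounce: vy ← 0.64·11.883 = 7.605
Arc 3: start y=0.000, vy=7.605 → t=1.551, apex=2.948, x_land=80.334, impact vy=-7.605
  bounce: vy ← 0.64·7.605 = 4.867
Arc 4: start y=0.000, vy=4.867 → t=0.992, apex=1.208, x_land=92.808, impact vy=-4.867
  bounce: vy ← 0.64·4.867 = 3.115
Arc 5: start y=0.000, vy=3.115 → t=0.635, apex=0.495, x_land=100.791, impact vy=-3.115
  bounce: vy ← 0.64·3.115 = 1.994
Arc 6: start y=0.000, vy=1.994 → t=0.406, apex=0.203, x_land=105.900, impact vy=-1.994
  bounce: vy ← 0.64·1.994 = 1.276

1 2.418 17.572 30.391
2 2.423 7.197 60.844
3 1.551 2.948 80.334
4 0.992 1.208 92.808
5 0.635 0.495 100.791
6 0.406 0.203 105.900
final: 105.900 1.276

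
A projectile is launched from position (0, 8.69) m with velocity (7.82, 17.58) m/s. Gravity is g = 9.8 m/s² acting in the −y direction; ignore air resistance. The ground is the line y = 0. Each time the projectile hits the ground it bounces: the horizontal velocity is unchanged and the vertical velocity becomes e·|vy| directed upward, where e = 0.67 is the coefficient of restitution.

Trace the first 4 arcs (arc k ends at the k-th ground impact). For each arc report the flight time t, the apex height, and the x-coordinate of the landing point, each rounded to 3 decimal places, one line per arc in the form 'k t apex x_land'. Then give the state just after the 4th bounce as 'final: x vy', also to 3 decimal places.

Arc 1: start y=8.690, vy=17.580 → t=4.028, apex=24.458, x_land=31.499, impact vy=-21.895
  bounce: vy ← 0.67·21.895 = 14.669
Arc 2: start y=0.000, vy=14.669 → t=2.994, apex=10.979, x_land=54.911, impact vy=-14.669
  bounce: vy ← 0.67·14.669 = 9.829
Arc 3: start y=0.000, vy=9.829 → t=2.006, apex=4.929, x_land=70.596, impact vy=-9.829
  bounce: vy ← 0.67·9.829 = 6.585
Arc 4: start y=0.000, vy=6.585 → t=1.344, apex=2.212, x_land=81.105, impact vy=-6.585
  bounce: vy ← 0.67·6.585 = 4.412

1 4.028 24.458 31.499
2 2.994 10.979 54.911
3 2.006 4.929 70.596
4 1.344 2.212 81.105
final: 81.105 4.412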